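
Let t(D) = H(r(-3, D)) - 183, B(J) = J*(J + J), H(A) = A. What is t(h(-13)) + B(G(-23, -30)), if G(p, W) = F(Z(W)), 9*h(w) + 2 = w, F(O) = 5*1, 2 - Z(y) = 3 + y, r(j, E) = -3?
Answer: -136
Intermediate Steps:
Z(y) = -1 - y (Z(y) = 2 - (3 + y) = 2 + (-3 - y) = -1 - y)
F(O) = 5
h(w) = -2/9 + w/9
G(p, W) = 5
B(J) = 2*J² (B(J) = J*(2*J) = 2*J²)
t(D) = -186 (t(D) = -3 - 183 = -186)
t(h(-13)) + B(G(-23, -30)) = -186 + 2*5² = -186 + 2*25 = -186 + 50 = -136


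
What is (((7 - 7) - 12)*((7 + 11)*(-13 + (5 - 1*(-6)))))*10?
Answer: 4320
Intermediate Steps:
(((7 - 7) - 12)*((7 + 11)*(-13 + (5 - 1*(-6)))))*10 = ((0 - 12)*(18*(-13 + (5 + 6))))*10 = -216*(-13 + 11)*10 = -216*(-2)*10 = -12*(-36)*10 = 432*10 = 4320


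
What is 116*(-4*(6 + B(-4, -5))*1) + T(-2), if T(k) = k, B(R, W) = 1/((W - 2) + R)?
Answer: -30182/11 ≈ -2743.8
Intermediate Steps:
B(R, W) = 1/(-2 + R + W) (B(R, W) = 1/((-2 + W) + R) = 1/(-2 + R + W))
116*(-4*(6 + B(-4, -5))*1) + T(-2) = 116*(-4*(6 + 1/(-2 - 4 - 5))*1) - 2 = 116*(-4*(6 + 1/(-11))*1) - 2 = 116*(-4*(6 - 1/11)*1) - 2 = 116*(-4*65/11*1) - 2 = 116*(-260/11*1) - 2 = 116*(-260/11) - 2 = -30160/11 - 2 = -30182/11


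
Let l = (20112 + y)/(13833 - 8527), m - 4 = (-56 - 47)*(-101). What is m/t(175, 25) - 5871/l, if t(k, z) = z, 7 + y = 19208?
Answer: -369657759/982825 ≈ -376.12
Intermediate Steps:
y = 19201 (y = -7 + 19208 = 19201)
m = 10407 (m = 4 + (-56 - 47)*(-101) = 4 - 103*(-101) = 4 + 10403 = 10407)
l = 39313/5306 (l = (20112 + 19201)/(13833 - 8527) = 39313/5306 ≈ 7.4092)
m/t(175, 25) - 5871/l = 10407/25 - 5871/39313/5306 = 10407*(1/25) - 5871*5306/39313 = 10407/25 - 31151526/39313 = -369657759/982825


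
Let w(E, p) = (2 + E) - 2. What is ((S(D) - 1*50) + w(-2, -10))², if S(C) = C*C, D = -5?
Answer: 729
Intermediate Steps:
S(C) = C²
w(E, p) = E
((S(D) - 1*50) + w(-2, -10))² = (((-5)² - 1*50) - 2)² = ((25 - 50) - 2)² = (-25 - 2)² = (-27)² = 729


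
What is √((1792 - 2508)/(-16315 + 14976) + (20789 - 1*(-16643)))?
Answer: 2*√16778394399/1339 ≈ 193.47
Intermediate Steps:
√((1792 - 2508)/(-16315 + 14976) + (20789 - 1*(-16643))) = √(-716/(-1339) + (20789 + 16643)) = √(-716*(-1/1339) + 37432) = √(716/1339 + 37432) = √(50122164/1339) = 2*√16778394399/1339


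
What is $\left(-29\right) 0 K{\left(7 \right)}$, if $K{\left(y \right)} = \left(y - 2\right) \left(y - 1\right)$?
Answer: $0$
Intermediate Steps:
$K{\left(y \right)} = \left(-1 + y\right) \left(-2 + y\right)$ ($K{\left(y \right)} = \left(-2 + y\right) \left(-1 + y\right) = \left(-1 + y\right) \left(-2 + y\right)$)
$\left(-29\right) 0 K{\left(7 \right)} = \left(-29\right) 0 \left(2 + 7^{2} - 21\right) = 0 \left(2 + 49 - 21\right) = 0 \cdot 30 = 0$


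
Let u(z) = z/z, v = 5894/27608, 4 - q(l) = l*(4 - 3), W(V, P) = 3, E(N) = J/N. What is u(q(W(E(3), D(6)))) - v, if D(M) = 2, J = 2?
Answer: 1551/1972 ≈ 0.78651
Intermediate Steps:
E(N) = 2/N
q(l) = 4 - l (q(l) = 4 - l*(4 - 3) = 4 - l)
v = 421/1972 (v = 5894*(1/27608) = 421/1972 ≈ 0.21349)
u(z) = 1
u(q(W(E(3), D(6)))) - v = 1 - 1*421/1972 = 1 - 421/1972 = 1551/1972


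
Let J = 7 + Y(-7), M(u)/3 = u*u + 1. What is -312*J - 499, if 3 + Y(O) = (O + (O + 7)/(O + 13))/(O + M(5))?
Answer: -121853/71 ≈ -1716.2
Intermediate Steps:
M(u) = 3 + 3*u² (M(u) = 3*(u*u + 1) = 3*(u² + 1) = 3*(1 + u²) = 3 + 3*u²)
Y(O) = -3 + (O + (7 + O)/(13 + O))/(78 + O) (Y(O) = -3 + (O + (O + 7)/(O + 13))/(O + (3 + 3*5²)) = -3 + (O + (7 + O)/(13 + O))/(O + (3 + 3*25)) = -3 + (O + (7 + O)/(13 + O))/(O + (3 + 75)) = -3 + (O + (7 + O)/(13 + O))/(O + 78) = -3 + (O + (7 + O)/(13 + O))/(78 + O))
J = 277/71 (J = 7 + (-3035 - 259*(-7) - 2*(-7)²)/(1014 + (-7)² + 91*(-7)) = 7 + (-3035 + 1813 - 2*49)/(1014 + 49 - 637) = 7 + (-3035 + 1813 - 98)/426 = 7 + (1/426)*(-1320) = 7 - 220/71 = 277/71 ≈ 3.9014)
-312*J - 499 = -312*277/71 - 499 = -86424/71 - 499 = -121853/71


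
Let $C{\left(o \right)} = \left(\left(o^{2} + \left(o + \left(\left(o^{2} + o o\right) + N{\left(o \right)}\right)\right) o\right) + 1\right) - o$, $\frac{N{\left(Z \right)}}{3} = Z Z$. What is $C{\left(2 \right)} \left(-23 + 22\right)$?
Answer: $-47$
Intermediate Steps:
$N{\left(Z \right)} = 3 Z^{2}$ ($N{\left(Z \right)} = 3 Z Z = 3 Z^{2}$)
$C{\left(o \right)} = 1 + o^{2} - o + o \left(o + 5 o^{2}\right)$ ($C{\left(o \right)} = \left(\left(o^{2} + \left(o + \left(\left(o^{2} + o o\right) + 3 o^{2}\right)\right) o\right) + 1\right) - o = \left(\left(o^{2} + \left(o + \left(\left(o^{2} + o^{2}\right) + 3 o^{2}\right)\right) o\right) + 1\right) - o = \left(\left(o^{2} + \left(o + \left(2 o^{2} + 3 o^{2}\right)\right) o\right) + 1\right) - o = \left(\left(o^{2} + \left(o + 5 o^{2}\right) o\right) + 1\right) - o = \left(\left(o^{2} + o \left(o + 5 o^{2}\right)\right) + 1\right) - o = \left(1 + o^{2} + o \left(o + 5 o^{2}\right)\right) - o = 1 + o^{2} - o + o \left(o + 5 o^{2}\right)$)
$C{\left(2 \right)} \left(-23 + 22\right) = \left(1 - 2 + 2 \cdot 2^{2} + 5 \cdot 2^{3}\right) \left(-23 + 22\right) = \left(1 - 2 + 2 \cdot 4 + 5 \cdot 8\right) \left(-1\right) = \left(1 - 2 + 8 + 40\right) \left(-1\right) = 47 \left(-1\right) = -47$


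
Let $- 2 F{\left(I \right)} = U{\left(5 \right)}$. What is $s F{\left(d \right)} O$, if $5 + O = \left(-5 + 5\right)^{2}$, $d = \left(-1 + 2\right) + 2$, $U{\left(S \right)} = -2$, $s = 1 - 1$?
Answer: $0$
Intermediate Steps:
$s = 0$ ($s = 1 - 1 = 0$)
$d = 3$ ($d = 1 + 2 = 3$)
$O = -5$ ($O = -5 + \left(-5 + 5\right)^{2} = -5 + 0^{2} = -5 + 0 = -5$)
$F{\left(I \right)} = 1$ ($F{\left(I \right)} = \left(- \frac{1}{2}\right) \left(-2\right) = 1$)
$s F{\left(d \right)} O = 0 \cdot 1 \left(-5\right) = 0 \left(-5\right) = 0$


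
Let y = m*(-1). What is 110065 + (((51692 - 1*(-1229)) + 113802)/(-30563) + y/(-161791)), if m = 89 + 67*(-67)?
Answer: 544224321063552/4944818333 ≈ 1.1006e+5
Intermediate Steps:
m = -4400 (m = 89 - 4489 = -4400)
y = 4400 (y = -4400*(-1) = 4400)
110065 + (((51692 - 1*(-1229)) + 113802)/(-30563) + y/(-161791)) = 110065 + (((51692 - 1*(-1229)) + 113802)/(-30563) + 4400/(-161791)) = 110065 + (((51692 + 1229) + 113802)*(-1/30563) + 4400*(-1/161791)) = 110065 + ((52921 + 113802)*(-1/30563) - 4400/161791) = 110065 + (166723*(-1/30563) - 4400/161791) = 110065 + (-166723/30563 - 4400/161791) = 110065 - 27108758093/4944818333 = 544224321063552/4944818333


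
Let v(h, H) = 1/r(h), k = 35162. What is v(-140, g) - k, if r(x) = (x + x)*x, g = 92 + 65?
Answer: -1378350399/39200 ≈ -35162.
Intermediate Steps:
g = 157
r(x) = 2*x**2 (r(x) = (2*x)*x = 2*x**2)
v(h, H) = 1/(2*h**2)
v(-140, g) - k = (1/2)/(-140)**2 - 1*35162 = (1/2)*(1/19600) - 35162 = 1/39200 - 35162 = -1378350399/39200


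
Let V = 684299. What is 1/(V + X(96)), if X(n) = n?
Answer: 1/684395 ≈ 1.4611e-6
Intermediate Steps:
1/(V + X(96)) = 1/(684299 + 96) = 1/684395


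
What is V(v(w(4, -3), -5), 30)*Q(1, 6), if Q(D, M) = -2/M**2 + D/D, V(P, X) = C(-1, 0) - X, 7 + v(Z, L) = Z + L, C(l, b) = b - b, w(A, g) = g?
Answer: -85/3 ≈ -28.333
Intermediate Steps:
C(l, b) = 0
v(Z, L) = -7 + L + Z (v(Z, L) = -7 + (Z + L) = -7 + (L + Z) = -7 + L + Z)
V(P, X) = -X (V(P, X) = 0 - X = -X)
Q(D, M) = 1 - 2/M**2 (Q(D, M) = -2/M**2 + 1 = 1 - 2/M**2)
V(v(w(4, -3), -5), 30)*Q(1, 6) = (-1*30)*(1 - 2/6**2) = -30*(1 - 2*1/36) = -30*(1 - 1/18) = -30*17/18 = -85/3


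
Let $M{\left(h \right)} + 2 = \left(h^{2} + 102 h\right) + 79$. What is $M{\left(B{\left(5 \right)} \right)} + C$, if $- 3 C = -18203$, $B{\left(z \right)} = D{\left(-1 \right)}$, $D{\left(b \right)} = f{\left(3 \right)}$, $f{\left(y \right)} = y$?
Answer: $\frac{19379}{3} \approx 6459.7$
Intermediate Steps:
$D{\left(b \right)} = 3$
$B{\left(z \right)} = 3$
$C = \frac{18203}{3}$ ($C = \left(- \frac{1}{3}\right) \left(-18203\right) = \frac{18203}{3} \approx 6067.7$)
$M{\left(h \right)} = 77 + h^{2} + 102 h$ ($M{\left(h \right)} = -2 + \left(\left(h^{2} + 102 h\right) + 79\right) = -2 + \left(79 + h^{2} + 102 h\right) = 77 + h^{2} + 102 h$)
$M{\left(B{\left(5 \right)} \right)} + C = \left(77 + 3^{2} + 102 \cdot 3\right) + \frac{18203}{3} = \left(77 + 9 + 306\right) + \frac{18203}{3} = 392 + \frac{18203}{3} = \frac{19379}{3}$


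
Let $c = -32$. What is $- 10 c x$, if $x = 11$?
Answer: $3520$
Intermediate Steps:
$- 10 c x = \left(-10\right) \left(-32\right) 11 = 320 \cdot 11 = 3520$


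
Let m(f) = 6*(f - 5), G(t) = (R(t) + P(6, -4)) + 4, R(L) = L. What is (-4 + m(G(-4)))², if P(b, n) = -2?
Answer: 2116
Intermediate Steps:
G(t) = 2 + t (G(t) = (t - 2) + 4 = (-2 + t) + 4 = 2 + t)
m(f) = -30 + 6*f (m(f) = 6*(-5 + f) = -30 + 6*f)
(-4 + m(G(-4)))² = (-4 + (-30 + 6*(2 - 4)))² = (-4 + (-30 + 6*(-2)))² = (-4 + (-30 - 12))² = (-4 - 42)² = (-46)² = 2116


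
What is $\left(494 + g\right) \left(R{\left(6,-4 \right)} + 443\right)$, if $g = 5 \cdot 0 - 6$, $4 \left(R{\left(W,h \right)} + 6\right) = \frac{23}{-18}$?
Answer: $\frac{1917901}{9} \approx 2.131 \cdot 10^{5}$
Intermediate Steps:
$R{\left(W,h \right)} = - \frac{455}{72}$ ($R{\left(W,h \right)} = -6 + \frac{23 \frac{1}{-18}}{4} = -6 + \frac{23 \left(- \frac{1}{18}\right)}{4} = -6 + \frac{1}{4} \left(- \frac{23}{18}\right) = -6 - \frac{23}{72} = - \frac{455}{72}$)
$g = -6$ ($g = 0 - 6 = -6$)
$\left(494 + g\right) \left(R{\left(6,-4 \right)} + 443\right) = \left(494 - 6\right) \left(- \frac{455}{72} + 443\right) = 488 \cdot \frac{31441}{72} = \frac{1917901}{9}$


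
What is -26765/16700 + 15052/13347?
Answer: -21172811/44578980 ≈ -0.47495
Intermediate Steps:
-26765/16700 + 15052/13347 = -26765*1/16700 + 15052*(1/13347) = -5353/3340 + 15052/13347 = -21172811/44578980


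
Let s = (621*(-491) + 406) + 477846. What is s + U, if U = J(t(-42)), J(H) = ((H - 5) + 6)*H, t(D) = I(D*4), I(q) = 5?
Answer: 173371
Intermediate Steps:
t(D) = 5
J(H) = H*(1 + H) (J(H) = ((-5 + H) + 6)*H = (1 + H)*H = H*(1 + H))
s = 173341 (s = (-304911 + 406) + 477846 = -304505 + 477846 = 173341)
U = 30 (U = 5*(1 + 5) = 5*6 = 30)
s + U = 173341 + 30 = 173371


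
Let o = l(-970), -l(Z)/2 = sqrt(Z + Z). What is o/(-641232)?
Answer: I*sqrt(485)/160308 ≈ 0.00013738*I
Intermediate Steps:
l(Z) = -2*sqrt(2)*sqrt(Z) (l(Z) = -2*sqrt(Z + Z) = -2*sqrt(2)*sqrt(Z))
o = -4*I*sqrt(485) (o = -2*sqrt(2)*sqrt(-970) = -2*sqrt(2)*I*sqrt(970) = -4*I*sqrt(485) ≈ -88.091*I)
o/(-641232) = -4*I*sqrt(485)/(-641232) = -4*I*sqrt(485)*(-1/641232) = I*sqrt(485)/160308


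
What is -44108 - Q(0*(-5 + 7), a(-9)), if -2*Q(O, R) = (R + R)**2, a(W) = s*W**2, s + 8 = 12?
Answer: 165844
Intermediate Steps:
s = 4 (s = -8 + 12 = 4)
a(W) = 4*W**2
Q(O, R) = -2*R**2 (Q(O, R) = -(R + R)**2/2 = -4*R**2/2 = -2*R**2)
-44108 - Q(0*(-5 + 7), a(-9)) = -44108 - (-2)*(4*(-9)**2)**2 = -44108 - (-2)*(4*81)**2 = -44108 - (-2)*324**2 = -44108 - (-2)*104976 = -44108 - 1*(-209952) = -44108 + 209952 = 165844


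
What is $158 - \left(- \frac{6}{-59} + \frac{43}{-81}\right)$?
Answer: $\frac{757133}{4779} \approx 158.43$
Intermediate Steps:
$158 - \left(- \frac{6}{-59} + \frac{43}{-81}\right) = 158 - \left(\left(-6\right) \left(- \frac{1}{59}\right) + 43 \left(- \frac{1}{81}\right)\right) = 158 - \left(\frac{6}{59} - \frac{43}{81}\right) = 158 - - \frac{2051}{4779} = 158 + \frac{2051}{4779} = \frac{757133}{4779}$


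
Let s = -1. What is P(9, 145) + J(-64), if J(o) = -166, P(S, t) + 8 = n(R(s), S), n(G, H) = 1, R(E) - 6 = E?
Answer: -173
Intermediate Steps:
R(E) = 6 + E
P(S, t) = -7 (P(S, t) = -8 + 1 = -7)
P(9, 145) + J(-64) = -7 - 166 = -173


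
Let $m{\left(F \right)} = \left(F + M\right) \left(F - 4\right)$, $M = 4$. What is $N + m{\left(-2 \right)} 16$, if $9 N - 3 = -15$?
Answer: $- \frac{580}{3} \approx -193.33$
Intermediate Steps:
$N = - \frac{4}{3}$ ($N = \frac{1}{3} + \frac{1}{9} \left(-15\right) = \frac{1}{3} - \frac{5}{3} = - \frac{4}{3} \approx -1.3333$)
$m{\left(F \right)} = \left(-4 + F\right) \left(4 + F\right)$ ($m{\left(F \right)} = \left(F + 4\right) \left(F - 4\right) = \left(4 + F\right) \left(-4 + F\right) = \left(-4 + F\right) \left(4 + F\right)$)
$N + m{\left(-2 \right)} 16 = - \frac{4}{3} + \left(-16 + \left(-2\right)^{2}\right) 16 = - \frac{4}{3} + \left(-16 + 4\right) 16 = - \frac{4}{3} - 192 = - \frac{580}{3}$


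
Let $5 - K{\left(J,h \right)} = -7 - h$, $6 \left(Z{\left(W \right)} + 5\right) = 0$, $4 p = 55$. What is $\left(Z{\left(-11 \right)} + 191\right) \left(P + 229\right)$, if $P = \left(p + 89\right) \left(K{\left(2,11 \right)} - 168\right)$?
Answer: $- \frac{5457147}{2} \approx -2.7286 \cdot 10^{6}$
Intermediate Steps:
$p = \frac{55}{4}$ ($p = \frac{1}{4} \cdot 55 = \frac{55}{4} \approx 13.75$)
$Z{\left(W \right)} = -5$ ($Z{\left(W \right)} = -5 + \frac{1}{6} \cdot 0 = -5 + 0 = -5$)
$K{\left(J,h \right)} = 12 + h$ ($K{\left(J,h \right)} = 5 - \left(-7 - h\right) = 5 + \left(7 + h\right) = 12 + h$)
$P = - \frac{59595}{4}$ ($P = \left(\frac{55}{4} + 89\right) \left(\left(12 + 11\right) - 168\right) = \frac{411 \left(23 - 168\right)}{4} = \frac{411}{4} \left(-145\right) = - \frac{59595}{4} \approx -14899.0$)
$\left(Z{\left(-11 \right)} + 191\right) \left(P + 229\right) = \left(-5 + 191\right) \left(- \frac{59595}{4} + 229\right) = 186 \left(- \frac{58679}{4}\right) = - \frac{5457147}{2}$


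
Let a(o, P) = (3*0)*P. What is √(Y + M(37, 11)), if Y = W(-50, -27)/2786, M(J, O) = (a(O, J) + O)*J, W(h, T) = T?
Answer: 5*√126359030/2786 ≈ 20.174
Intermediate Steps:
a(o, P) = 0 (a(o, P) = 0*P = 0)
M(J, O) = J*O (M(J, O) = (0 + O)*J = O*J = J*O)
Y = -27/2786 ≈ -0.0096913
√(Y + M(37, 11)) = √(-27/2786 + 37*11) = √(-27/2786 + 407) = √(1133875/2786) = 5*√126359030/2786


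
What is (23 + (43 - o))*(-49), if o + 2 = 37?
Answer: -1519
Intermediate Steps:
o = 35 (o = -2 + 37 = 35)
(23 + (43 - o))*(-49) = (23 + (43 - 1*35))*(-49) = (23 + (43 - 35))*(-49) = (23 + 8)*(-49) = 31*(-49) = -1519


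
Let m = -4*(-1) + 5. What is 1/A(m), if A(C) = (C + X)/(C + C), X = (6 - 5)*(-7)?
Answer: 9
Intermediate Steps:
X = -7 (X = 1*(-7) = -7)
m = 9 (m = 4 + 5 = 9)
A(C) = (-7 + C)/(2*C) (A(C) = (C - 7)/(C + C) = (-7 + C)/((2*C)) = (-7 + C)*(1/(2*C)) = (-7 + C)/(2*C))
1/A(m) = 1/((½)*(-7 + 9)/9) = 1/((½)*(⅑)*2) = 1/(⅑) = 9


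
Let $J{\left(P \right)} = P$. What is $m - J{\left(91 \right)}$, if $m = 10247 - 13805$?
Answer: $-3649$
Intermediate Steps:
$m = -3558$
$m - J{\left(91 \right)} = -3558 - 91 = -3649$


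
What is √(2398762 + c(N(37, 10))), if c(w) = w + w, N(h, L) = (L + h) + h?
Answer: √2398930 ≈ 1548.8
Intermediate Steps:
N(h, L) = L + 2*h
c(w) = 2*w
√(2398762 + c(N(37, 10))) = √(2398762 + 2*(10 + 2*37)) = √(2398762 + 2*(10 + 74)) = √(2398762 + 2*84) = √(2398762 + 168) = √2398930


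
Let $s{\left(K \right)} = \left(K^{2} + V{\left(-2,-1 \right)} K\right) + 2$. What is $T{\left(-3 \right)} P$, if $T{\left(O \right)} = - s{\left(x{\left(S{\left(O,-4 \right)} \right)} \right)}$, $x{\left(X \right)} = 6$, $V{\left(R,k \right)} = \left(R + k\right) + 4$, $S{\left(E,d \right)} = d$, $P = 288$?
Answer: $-12672$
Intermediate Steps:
$V{\left(R,k \right)} = 4 + R + k$
$s{\left(K \right)} = 2 + K + K^{2}$ ($s{\left(K \right)} = \left(K^{2} + \left(4 - 2 - 1\right) K\right) + 2 = \left(K^{2} + 1 K\right) + 2 = \left(K^{2} + K\right) + 2 = \left(K + K^{2}\right) + 2 = 2 + K + K^{2}$)
$T{\left(O \right)} = -44$ ($T{\left(O \right)} = - (2 + 6 + 6^{2}) = - (2 + 6 + 36) = \left(-1\right) 44 = -44$)
$T{\left(-3 \right)} P = \left(-44\right) 288 = -12672$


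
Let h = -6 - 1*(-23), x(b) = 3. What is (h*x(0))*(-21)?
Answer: -1071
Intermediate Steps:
h = 17 (h = -6 + 23 = 17)
(h*x(0))*(-21) = (17*3)*(-21) = 51*(-21) = -1071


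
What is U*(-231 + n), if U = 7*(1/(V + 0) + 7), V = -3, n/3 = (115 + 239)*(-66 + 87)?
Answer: 1029980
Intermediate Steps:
n = 22302 (n = 3*((115 + 239)*(-66 + 87)) = 3*(354*21) = 3*7434 = 22302)
U = 140/3 (U = 7*(1/(-3 + 0) + 7) = 7*(1/(-3) + 7) = 7*(-⅓ + 7) = 7*(20/3) = 140/3 ≈ 46.667)
U*(-231 + n) = 140*(-231 + 22302)/3 = (140/3)*22071 = 1029980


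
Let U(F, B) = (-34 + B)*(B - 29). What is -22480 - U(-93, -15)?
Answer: -24636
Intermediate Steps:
U(F, B) = (-34 + B)*(-29 + B)
-22480 - U(-93, -15) = -22480 - (986 + (-15)² - 63*(-15)) = -22480 - (986 + 225 + 945) = -22480 - 1*2156 = -22480 - 2156 = -24636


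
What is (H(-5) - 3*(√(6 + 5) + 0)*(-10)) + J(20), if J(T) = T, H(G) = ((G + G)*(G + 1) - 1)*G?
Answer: -175 + 30*√11 ≈ -75.501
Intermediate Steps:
H(G) = G*(-1 + 2*G*(1 + G)) (H(G) = ((2*G)*(1 + G) - 1)*G = (2*G*(1 + G) - 1)*G = (-1 + 2*G*(1 + G))*G = G*(-1 + 2*G*(1 + G)))
(H(-5) - 3*(√(6 + 5) + 0)*(-10)) + J(20) = (-5*(-1 + 2*(-5) + 2*(-5)²) - 3*(√(6 + 5) + 0)*(-10)) + 20 = (-5*(-1 - 10 + 2*25) - 3*(√11 + 0)*(-10)) + 20 = (-5*(-1 - 10 + 50) - 3*√11*(-10)) + 20 = (-5*39 + 30*√11) + 20 = (-195 + 30*√11) + 20 = -175 + 30*√11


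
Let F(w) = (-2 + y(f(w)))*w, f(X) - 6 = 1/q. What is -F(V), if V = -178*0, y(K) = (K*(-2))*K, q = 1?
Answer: 0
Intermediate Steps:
f(X) = 7 (f(X) = 6 + 1/1 = 6 + 1 = 7)
y(K) = -2*K**2 (y(K) = (-2*K)*K = -2*K**2)
V = 0
F(w) = -100*w (F(w) = (-2 - 2*7**2)*w = (-2 - 2*49)*w = (-2 - 98)*w = -100*w)
-F(V) = -(-100)*0 = -1*0 = 0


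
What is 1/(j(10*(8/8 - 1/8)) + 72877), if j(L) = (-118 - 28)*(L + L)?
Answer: 1/70322 ≈ 1.4220e-5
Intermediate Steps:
j(L) = -292*L
1/(j(10*(8/8 - 1/8)) + 72877) = 1/(-2920*(8/8 - 1/8) + 72877) = 1/(-2920*(8*(1/8) - 1*1/8) + 72877) = 1/(-2920*(1 - 1/8) + 72877) = 1/(-2920*7/8 + 72877) = 1/(-292*35/4 + 72877) = 1/(-2555 + 72877) = 1/70322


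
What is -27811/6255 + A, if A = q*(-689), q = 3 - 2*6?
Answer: 38759444/6255 ≈ 6196.6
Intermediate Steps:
q = -9 (q = 3 - 12 = -9)
A = 6201 (A = -9*(-689) = 6201)
-27811/6255 + A = -27811/6255 + 6201 = 38759444/6255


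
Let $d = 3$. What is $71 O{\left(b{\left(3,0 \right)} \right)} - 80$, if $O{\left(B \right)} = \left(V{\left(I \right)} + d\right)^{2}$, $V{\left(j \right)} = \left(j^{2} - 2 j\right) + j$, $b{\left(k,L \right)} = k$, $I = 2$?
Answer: $1695$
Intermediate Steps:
$V{\left(j \right)} = j^{2} - j$
$O{\left(B \right)} = 25$ ($O{\left(B \right)} = \left(2 \left(-1 + 2\right) + 3\right)^{2} = \left(2 \cdot 1 + 3\right)^{2} = \left(2 + 3\right)^{2} = 5^{2} = 25$)
$71 O{\left(b{\left(3,0 \right)} \right)} - 80 = 71 \cdot 25 - 80 = 1775 - 80 = 1695$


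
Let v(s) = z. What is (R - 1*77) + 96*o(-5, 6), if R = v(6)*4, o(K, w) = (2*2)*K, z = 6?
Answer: -1973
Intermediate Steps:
v(s) = 6
o(K, w) = 4*K
R = 24 (R = 6*4 = 24)
(R - 1*77) + 96*o(-5, 6) = (24 - 1*77) + 96*(4*(-5)) = (24 - 77) + 96*(-20) = -53 - 1920 = -1973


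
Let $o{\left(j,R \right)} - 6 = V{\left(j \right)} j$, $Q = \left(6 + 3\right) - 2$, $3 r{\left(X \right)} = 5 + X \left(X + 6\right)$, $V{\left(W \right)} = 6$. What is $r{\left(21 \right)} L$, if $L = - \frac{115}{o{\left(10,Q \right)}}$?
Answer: $- \frac{2990}{9} \approx -332.22$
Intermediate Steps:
$r{\left(X \right)} = \frac{5}{3} + \frac{X \left(6 + X\right)}{3}$ ($r{\left(X \right)} = \frac{5 + X \left(X + 6\right)}{3} = \frac{5 + X \left(6 + X\right)}{3} = \frac{5}{3} + \frac{X \left(6 + X\right)}{3}$)
$Q = 7$ ($Q = 9 - 2 = 7$)
$o{\left(j,R \right)} = 6 + 6 j$
$L = - \frac{115}{66}$ ($L = - \frac{115}{6 + 6 \cdot 10} = - \frac{115}{6 + 60} = - \frac{115}{66} \approx -1.7424$)
$r{\left(21 \right)} L = \left(\frac{5}{3} + 2 \cdot 21 + \frac{21^{2}}{3}\right) \left(- \frac{115}{66}\right) = \left(\frac{5}{3} + 42 + \frac{1}{3} \cdot 441\right) \left(- \frac{115}{66}\right) = \left(\frac{5}{3} + 42 + 147\right) \left(- \frac{115}{66}\right) = \frac{572}{3} \left(- \frac{115}{66}\right) = - \frac{2990}{9}$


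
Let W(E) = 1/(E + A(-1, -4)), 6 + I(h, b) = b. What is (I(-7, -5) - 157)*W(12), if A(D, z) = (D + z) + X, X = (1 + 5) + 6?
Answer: -168/19 ≈ -8.8421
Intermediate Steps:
I(h, b) = -6 + b
X = 12 (X = 6 + 6 = 12)
A(D, z) = 12 + D + z (A(D, z) = (D + z) + 12 = 12 + D + z)
W(E) = 1/(7 + E) (W(E) = 1/(E + (12 - 1 - 4)) = 1/(E + 7) = 1/(7 + E))
(I(-7, -5) - 157)*W(12) = ((-6 - 5) - 157)/(7 + 12) = (-11 - 157)/19 = -168*1/19 = -168/19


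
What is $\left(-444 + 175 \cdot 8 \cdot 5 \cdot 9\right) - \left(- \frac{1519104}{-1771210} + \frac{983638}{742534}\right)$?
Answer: $\frac{20567439488025581}{328795911535} \approx 62554.0$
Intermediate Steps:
$\left(-444 + 175 \cdot 8 \cdot 5 \cdot 9\right) - \left(- \frac{1519104}{-1771210} + \frac{983638}{742534}\right) = \left(-444 + 175 \cdot 40 \cdot 9\right) - \left(\left(-1519104\right) \left(- \frac{1}{1771210}\right) + 983638 \cdot \frac{1}{742534}\right) = \left(-444 + 175 \cdot 360\right) - \left(\frac{759552}{885605} + \frac{491819}{371267}\right) = \left(-444 + 63000\right) - \frac{717553957879}{328795911535} = 62556 - \frac{717553957879}{328795911535} = \frac{20567439488025581}{328795911535}$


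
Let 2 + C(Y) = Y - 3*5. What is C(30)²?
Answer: 169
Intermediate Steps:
C(Y) = -17 + Y (C(Y) = -2 + (Y - 3*5) = -2 + (Y - 15) = -2 + (-15 + Y) = -17 + Y)
C(30)² = (-17 + 30)² = 13² = 169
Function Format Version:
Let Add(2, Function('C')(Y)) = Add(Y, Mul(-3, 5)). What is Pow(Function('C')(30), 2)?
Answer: 169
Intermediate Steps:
Function('C')(Y) = Add(-17, Y) (Function('C')(Y) = Add(-2, Add(Y, Mul(-3, 5))) = Add(-2, Add(Y, -15)) = Add(-2, Add(-15, Y)) = Add(-17, Y))
Pow(Function('C')(30), 2) = Pow(Add(-17, 30), 2) = Pow(13, 2) = 169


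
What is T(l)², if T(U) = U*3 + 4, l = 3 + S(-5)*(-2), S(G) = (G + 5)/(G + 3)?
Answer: 169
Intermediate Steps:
S(G) = (5 + G)/(3 + G)
l = 3 (l = 3 + ((5 - 5)/(3 - 5))*(-2) = 3 + (0/(-2))*(-2) = 3 - ½*0*(-2) = 3 + 0*(-2) = 3 + 0 = 3)
T(U) = 4 + 3*U (T(U) = 3*U + 4 = 4 + 3*U)
T(l)² = (4 + 3*3)² = (4 + 9)² = 13² = 169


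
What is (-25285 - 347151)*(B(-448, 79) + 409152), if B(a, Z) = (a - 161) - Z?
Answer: -152126698304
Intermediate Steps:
B(a, Z) = -161 + a - Z (B(a, Z) = (-161 + a) - Z = -161 + a - Z)
(-25285 - 347151)*(B(-448, 79) + 409152) = (-25285 - 347151)*((-161 - 448 - 1*79) + 409152) = -372436*((-161 - 448 - 79) + 409152) = -372436*(-688 + 409152) = -372436*408464 = -152126698304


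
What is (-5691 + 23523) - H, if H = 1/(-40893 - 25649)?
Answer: 1186576945/66542 ≈ 17832.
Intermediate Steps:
H = -1/66542 (H = 1/(-66542) = -1/66542 ≈ -1.5028e-5)
(-5691 + 23523) - H = (-5691 + 23523) - 1*(-1/66542) = 17832 + 1/66542 = 1186576945/66542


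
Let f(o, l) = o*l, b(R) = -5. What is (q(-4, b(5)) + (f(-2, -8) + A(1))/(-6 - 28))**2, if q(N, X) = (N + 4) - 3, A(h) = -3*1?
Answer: 13225/1156 ≈ 11.440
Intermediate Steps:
A(h) = -3
f(o, l) = l*o
q(N, X) = 1 + N (q(N, X) = (4 + N) - 3 = 1 + N)
(q(-4, b(5)) + (f(-2, -8) + A(1))/(-6 - 28))**2 = ((1 - 4) + (-8*(-2) - 3)/(-6 - 28))**2 = (-3 + (16 - 3)/(-34))**2 = (-3 + 13*(-1/34))**2 = (-3 - 13/34)**2 = (-115/34)**2 = 13225/1156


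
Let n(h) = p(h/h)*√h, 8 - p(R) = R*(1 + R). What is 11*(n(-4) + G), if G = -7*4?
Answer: -308 + 132*I ≈ -308.0 + 132.0*I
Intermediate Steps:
p(R) = 8 - R*(1 + R)
n(h) = 6*√h (n(h) = (8 - h/h - (h/h)²)*√h = (8 - 1*1 - 1*1²)*√h = (8 - 1 - 1*1)*√h = (8 - 1 - 1)*√h = 6*√h)
G = -28
11*(n(-4) + G) = 11*(6*√(-4) - 28) = 11*(6*(2*I) - 28) = 11*(12*I - 28) = 11*(-28 + 12*I) = -308 + 132*I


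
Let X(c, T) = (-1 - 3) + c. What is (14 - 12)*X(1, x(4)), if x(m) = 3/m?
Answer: -6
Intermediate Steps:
X(c, T) = -4 + c
(14 - 12)*X(1, x(4)) = (14 - 12)*(-4 + 1) = 2*(-3) = -6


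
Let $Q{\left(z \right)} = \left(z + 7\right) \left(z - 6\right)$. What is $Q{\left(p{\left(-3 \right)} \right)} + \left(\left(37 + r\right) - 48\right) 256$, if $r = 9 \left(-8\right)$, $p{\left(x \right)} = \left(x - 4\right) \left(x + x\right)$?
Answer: $-19484$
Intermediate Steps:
$p{\left(x \right)} = 2 x \left(-4 + x\right)$ ($p{\left(x \right)} = \left(-4 + x\right) 2 x = 2 x \left(-4 + x\right)$)
$r = -72$
$Q{\left(z \right)} = \left(-6 + z\right) \left(7 + z\right)$ ($Q{\left(z \right)} = \left(7 + z\right) \left(-6 + z\right) = \left(-6 + z\right) \left(7 + z\right)$)
$Q{\left(p{\left(-3 \right)} \right)} + \left(\left(37 + r\right) - 48\right) 256 = \left(-42 + 2 \left(-3\right) \left(-4 - 3\right) + \left(2 \left(-3\right) \left(-4 - 3\right)\right)^{2}\right) + \left(\left(37 - 72\right) - 48\right) 256 = \left(-42 + 2 \left(-3\right) \left(-7\right) + \left(2 \left(-3\right) \left(-7\right)\right)^{2}\right) + \left(-35 - 48\right) 256 = \left(-42 + 42 + 42^{2}\right) - 21248 = \left(-42 + 42 + 1764\right) - 21248 = 1764 - 21248 = -19484$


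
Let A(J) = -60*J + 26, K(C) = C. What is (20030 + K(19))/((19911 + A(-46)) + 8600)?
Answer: 20049/31297 ≈ 0.64060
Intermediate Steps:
A(J) = 26 - 60*J
(20030 + K(19))/((19911 + A(-46)) + 8600) = (20030 + 19)/((19911 + (26 - 60*(-46))) + 8600) = 20049/((19911 + (26 + 2760)) + 8600) = 20049/((19911 + 2786) + 8600) = 20049/(22697 + 8600) = 20049/31297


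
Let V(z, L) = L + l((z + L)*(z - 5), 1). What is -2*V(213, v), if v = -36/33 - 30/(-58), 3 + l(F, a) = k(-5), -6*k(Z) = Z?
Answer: 5245/957 ≈ 5.4807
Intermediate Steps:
k(Z) = -Z/6
l(F, a) = -13/6 (l(F, a) = -3 - ⅙*(-5) = -3 + ⅚ = -13/6)
v = -183/319 (v = -36*1/33 - 30*(-1/58) = -12/11 + 15/29 = -183/319 ≈ -0.57367)
V(z, L) = -13/6 + L (V(z, L) = L - 13/6 = -13/6 + L)
-2*V(213, v) = -2*(-13/6 - 183/319) = -2*(-5245/1914) = 5245/957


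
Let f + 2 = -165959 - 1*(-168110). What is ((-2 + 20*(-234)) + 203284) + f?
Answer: 200751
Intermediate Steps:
f = 2149 (f = -2 + (-165959 - 1*(-168110)) = -2 + (-165959 + 168110) = -2 + 2151 = 2149)
((-2 + 20*(-234)) + 203284) + f = ((-2 + 20*(-234)) + 203284) + 2149 = ((-2 - 4680) + 203284) + 2149 = (-4682 + 203284) + 2149 = 198602 + 2149 = 200751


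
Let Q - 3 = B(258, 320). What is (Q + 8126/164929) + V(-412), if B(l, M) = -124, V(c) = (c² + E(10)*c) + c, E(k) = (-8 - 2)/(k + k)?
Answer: 27941784519/164929 ≈ 1.6942e+5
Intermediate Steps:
E(k) = -5/k (E(k) = -10*1/(2*k) = -5/k)
V(c) = c² + c/2 (V(c) = (c² + (-5/10)*c) + c = (c² + (-5*⅒)*c) + c = (c² - c/2) + c = c² + c/2)
Q = -121 (Q = 3 - 124 = -121)
(Q + 8126/164929) + V(-412) = (-121 + 8126/164929) - 412*(½ - 412) = (-121 + 8126*(1/164929)) - 412*(-823/2) = (-121 + 8126/164929) + 169538 = -19948283/164929 + 169538 = 27941784519/164929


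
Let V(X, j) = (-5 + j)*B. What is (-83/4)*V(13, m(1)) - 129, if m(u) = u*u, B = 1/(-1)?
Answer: -212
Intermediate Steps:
B = -1
m(u) = u²
V(X, j) = 5 - j (V(X, j) = (-5 + j)*(-1) = 5 - j)
(-83/4)*V(13, m(1)) - 129 = (-83/4)*(5 - 1*1²) - 129 = (-83*¼)*(5 - 1*1) - 129 = -83*(5 - 1)/4 - 129 = -83/4*4 - 129 = -83 - 129 = -212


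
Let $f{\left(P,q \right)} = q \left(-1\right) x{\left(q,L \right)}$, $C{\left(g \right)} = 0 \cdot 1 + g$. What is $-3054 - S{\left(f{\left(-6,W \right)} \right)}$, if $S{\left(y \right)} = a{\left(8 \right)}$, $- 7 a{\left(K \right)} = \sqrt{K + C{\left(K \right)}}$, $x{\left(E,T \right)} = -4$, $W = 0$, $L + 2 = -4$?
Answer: $- \frac{21374}{7} \approx -3053.4$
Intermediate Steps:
$L = -6$ ($L = -2 - 4 = -6$)
$C{\left(g \right)} = g$ ($C{\left(g \right)} = 0 + g = g$)
$f{\left(P,q \right)} = 4 q$ ($f{\left(P,q \right)} = q \left(-1\right) \left(-4\right) = - q \left(-4\right) = 4 q$)
$a{\left(K \right)} = - \frac{\sqrt{2} \sqrt{K}}{7}$ ($a{\left(K \right)} = - \frac{\sqrt{K + K}}{7} = - \frac{\sqrt{2 K}}{7} = - \frac{\sqrt{2} \sqrt{K}}{7}$)
$S{\left(y \right)} = - \frac{4}{7}$ ($S{\left(y \right)} = - \frac{\sqrt{2} \sqrt{8}}{7} = - \frac{\sqrt{2} \cdot 2 \sqrt{2}}{7} = - \frac{4}{7}$)
$-3054 - S{\left(f{\left(-6,W \right)} \right)} = -3054 - - \frac{4}{7} = -3054 + \frac{4}{7} = - \frac{21374}{7}$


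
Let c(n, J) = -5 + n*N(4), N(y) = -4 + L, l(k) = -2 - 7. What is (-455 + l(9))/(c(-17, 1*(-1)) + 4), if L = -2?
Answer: -464/101 ≈ -4.5941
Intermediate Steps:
l(k) = -9
N(y) = -6 (N(y) = -4 - 2 = -6)
c(n, J) = -5 - 6*n (c(n, J) = -5 + n*(-6) = -5 - 6*n)
(-455 + l(9))/(c(-17, 1*(-1)) + 4) = (-455 - 9)/((-5 - 6*(-17)) + 4) = -464/((-5 + 102) + 4) = -464/(97 + 4) = -464/101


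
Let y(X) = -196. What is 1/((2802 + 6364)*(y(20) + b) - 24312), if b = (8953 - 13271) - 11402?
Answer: -1/145910368 ≈ -6.8535e-9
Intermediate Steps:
b = -15720 (b = -4318 - 11402 = -15720)
1/((2802 + 6364)*(y(20) + b) - 24312) = 1/((2802 + 6364)*(-196 - 15720) - 24312) = 1/(9166*(-15916) - 24312) = 1/(-145886056 - 24312) = 1/(-145910368) = -1/145910368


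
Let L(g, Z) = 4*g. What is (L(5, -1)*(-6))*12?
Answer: -1440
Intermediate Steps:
(L(5, -1)*(-6))*12 = ((4*5)*(-6))*12 = (20*(-6))*12 = -120*12 = -1440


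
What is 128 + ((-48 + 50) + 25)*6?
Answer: 290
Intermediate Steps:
128 + ((-48 + 50) + 25)*6 = 128 + (2 + 25)*6 = 128 + 27*6 = 128 + 162 = 290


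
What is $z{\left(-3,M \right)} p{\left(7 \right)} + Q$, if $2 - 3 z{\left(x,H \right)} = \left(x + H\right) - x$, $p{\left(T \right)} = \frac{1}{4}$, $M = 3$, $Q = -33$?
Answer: $- \frac{397}{12} \approx -33.083$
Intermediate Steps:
$p{\left(T \right)} = \frac{1}{4}$
$z{\left(x,H \right)} = \frac{2}{3} - \frac{H}{3}$ ($z{\left(x,H \right)} = \frac{2}{3} - \frac{\left(x + H\right) - x}{3} = \frac{2}{3} - \frac{\left(H + x\right) - x}{3} = \frac{2}{3} - \frac{H}{3}$)
$z{\left(-3,M \right)} p{\left(7 \right)} + Q = \left(\frac{2}{3} - 1\right) \frac{1}{4} - 33 = \left(- \frac{1}{3}\right) \frac{1}{4} - 33 = - \frac{1}{12} - 33 = - \frac{397}{12}$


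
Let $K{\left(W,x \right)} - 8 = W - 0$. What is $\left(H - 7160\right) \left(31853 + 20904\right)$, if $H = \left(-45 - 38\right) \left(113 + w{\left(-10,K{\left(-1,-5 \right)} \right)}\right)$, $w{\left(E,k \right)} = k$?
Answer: $-903199840$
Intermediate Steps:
$K{\left(W,x \right)} = 8 + W$ ($K{\left(W,x \right)} = 8 + \left(W - 0\right) = 8 + \left(W + 0\right) = 8 + W$)
$H = -9960$ ($H = \left(-45 - 38\right) \left(113 + \left(8 - 1\right)\right) = - 83 \left(113 + 7\right) = \left(-83\right) 120 = -9960$)
$\left(H - 7160\right) \left(31853 + 20904\right) = \left(-9960 - 7160\right) \left(31853 + 20904\right) = \left(-17120\right) 52757 = -903199840$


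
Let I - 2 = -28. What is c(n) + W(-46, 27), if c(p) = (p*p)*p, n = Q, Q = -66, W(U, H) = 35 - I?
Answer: -287435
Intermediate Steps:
I = -26 (I = 2 - 28 = -26)
W(U, H) = 61 (W(U, H) = 35 - 1*(-26) = 35 + 26 = 61)
n = -66
c(p) = p**3 (c(p) = p**2*p = p**3)
c(n) + W(-46, 27) = (-66)**3 + 61 = -287496 + 61 = -287435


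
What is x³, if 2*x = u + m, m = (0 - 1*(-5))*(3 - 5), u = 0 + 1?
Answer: -729/8 ≈ -91.125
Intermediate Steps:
u = 1
m = -10 (m = (0 + 5)*(-2) = 5*(-2) = -10)
x = -9/2 (x = (1 - 10)/2 = (½)*(-9) = -9/2 ≈ -4.5000)
x³ = (-9/2)³ = -729/8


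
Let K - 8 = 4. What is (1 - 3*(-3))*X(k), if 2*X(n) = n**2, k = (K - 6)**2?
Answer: 6480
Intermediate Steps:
K = 12 (K = 8 + 4 = 12)
k = 36 (k = (12 - 6)**2 = 6**2 = 36)
X(n) = n**2/2
(1 - 3*(-3))*X(k) = (1 - 3*(-3))*((1/2)*36**2) = (1 + 9)*((1/2)*1296) = 10*648 = 6480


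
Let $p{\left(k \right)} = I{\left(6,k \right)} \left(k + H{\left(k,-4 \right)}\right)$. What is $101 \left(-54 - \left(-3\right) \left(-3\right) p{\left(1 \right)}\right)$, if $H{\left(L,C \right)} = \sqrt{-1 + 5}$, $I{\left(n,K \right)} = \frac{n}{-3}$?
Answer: $0$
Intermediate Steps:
$I{\left(n,K \right)} = - \frac{n}{3}$ ($I{\left(n,K \right)} = n \left(- \frac{1}{3}\right) = - \frac{n}{3}$)
$H{\left(L,C \right)} = 2$ ($H{\left(L,C \right)} = \sqrt{4} = 2$)
$p{\left(k \right)} = -4 - 2 k$ ($p{\left(k \right)} = \left(- \frac{1}{3}\right) 6 \left(k + 2\right) = - 2 \left(2 + k\right) = -4 - 2 k$)
$101 \left(-54 - \left(-3\right) \left(-3\right) p{\left(1 \right)}\right) = 101 \left(-54 - \left(-3\right) \left(-3\right) \left(-4 - 2\right)\right) = 101 \left(-54 - 9 \left(-4 - 2\right)\right) = 101 \left(-54 - 9 \left(-6\right)\right) = 101 \left(-54 - -54\right) = 101 \left(-54 + 54\right) = 101 \cdot 0 = 0$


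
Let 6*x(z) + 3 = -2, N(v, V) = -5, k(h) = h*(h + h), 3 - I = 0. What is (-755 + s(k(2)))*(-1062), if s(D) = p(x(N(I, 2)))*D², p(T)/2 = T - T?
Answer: 801810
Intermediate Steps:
I = 3 (I = 3 - 1*0 = 3 + 0 = 3)
k(h) = 2*h² (k(h) = h*(2*h) = 2*h²)
x(z) = -⅚ (x(z) = -½ + (⅙)*(-2) = -½ - ⅓ = -⅚)
p(T) = 0 (p(T) = 2*(T - T) = 2*0 = 0)
s(D) = 0 (s(D) = 0*D² = 0)
(-755 + s(k(2)))*(-1062) = (-755 + 0)*(-1062) = -755*(-1062) = 801810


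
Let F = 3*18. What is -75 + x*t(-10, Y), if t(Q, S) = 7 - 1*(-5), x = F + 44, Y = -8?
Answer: 1101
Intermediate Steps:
F = 54
x = 98 (x = 54 + 44 = 98)
t(Q, S) = 12 (t(Q, S) = 7 + 5 = 12)
-75 + x*t(-10, Y) = -75 + 98*12 = -75 + 1176 = 1101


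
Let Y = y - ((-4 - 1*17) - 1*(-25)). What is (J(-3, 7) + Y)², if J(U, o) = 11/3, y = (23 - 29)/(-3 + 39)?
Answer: ¼ ≈ 0.25000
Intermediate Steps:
y = -⅙ (y = -6/36 = -6*1/36 = -⅙ ≈ -0.16667)
J(U, o) = 11/3 (J(U, o) = 11*(⅓) = 11/3)
Y = -25/6 (Y = -⅙ - ((-4 - 1*17) - 1*(-25)) = -⅙ - ((-4 - 17) + 25) = -⅙ - (-21 + 25) = -⅙ - 1*4 = -⅙ - 4 = -25/6 ≈ -4.1667)
(J(-3, 7) + Y)² = (11/3 - 25/6)² = (-½)² = ¼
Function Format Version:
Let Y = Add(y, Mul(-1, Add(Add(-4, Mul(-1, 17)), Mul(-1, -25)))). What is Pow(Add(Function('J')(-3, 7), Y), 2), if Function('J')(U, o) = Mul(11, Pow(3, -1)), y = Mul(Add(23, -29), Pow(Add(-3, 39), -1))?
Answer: Rational(1, 4) ≈ 0.25000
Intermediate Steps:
y = Rational(-1, 6) (y = Mul(-6, Pow(36, -1)) = Mul(-6, Rational(1, 36)) = Rational(-1, 6) ≈ -0.16667)
Function('J')(U, o) = Rational(11, 3) (Function('J')(U, o) = Mul(11, Rational(1, 3)) = Rational(11, 3))
Y = Rational(-25, 6) (Y = Add(Rational(-1, 6), Mul(-1, Add(Add(-4, Mul(-1, 17)), Mul(-1, -25)))) = Add(Rational(-1, 6), Mul(-1, Add(Add(-4, -17), 25))) = Add(Rational(-1, 6), Mul(-1, Add(-21, 25))) = Add(Rational(-1, 6), Mul(-1, 4)) = Add(Rational(-1, 6), -4) = Rational(-25, 6) ≈ -4.1667)
Pow(Add(Function('J')(-3, 7), Y), 2) = Pow(Add(Rational(11, 3), Rational(-25, 6)), 2) = Pow(Rational(-1, 2), 2) = Rational(1, 4)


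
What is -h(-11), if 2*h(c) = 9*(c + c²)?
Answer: -495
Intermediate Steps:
h(c) = 9*c/2 + 9*c²/2 (h(c) = (9*(c + c²))/2 = (9*c + 9*c²)/2 = 9*c/2 + 9*c²/2)
-h(-11) = -9*(-11)*(1 - 11)/2 = -9*(-11)*(-10)/2 = -1*495 = -495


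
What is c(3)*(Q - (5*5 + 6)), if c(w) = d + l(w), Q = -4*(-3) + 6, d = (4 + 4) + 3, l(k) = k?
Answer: -182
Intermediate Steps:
d = 11 (d = 8 + 3 = 11)
Q = 18 (Q = 12 + 6 = 18)
c(w) = 11 + w
c(3)*(Q - (5*5 + 6)) = (11 + 3)*(18 - (5*5 + 6)) = 14*(18 - (25 + 6)) = 14*(18 - 1*31) = 14*(18 - 31) = 14*(-13) = -182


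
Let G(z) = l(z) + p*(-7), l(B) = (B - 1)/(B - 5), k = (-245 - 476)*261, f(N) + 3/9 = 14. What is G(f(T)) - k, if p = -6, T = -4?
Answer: 2446918/13 ≈ 1.8822e+5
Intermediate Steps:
f(N) = 41/3 (f(N) = -⅓ + 14 = 41/3)
k = -188181 (k = -721*261 = -188181)
l(B) = (-1 + B)/(-5 + B)
G(z) = 42 + (-1 + z)/(-5 + z) (G(z) = (-1 + z)/(-5 + z) - 6*(-7) = (-1 + z)/(-5 + z) + 42 = 42 + (-1 + z)/(-5 + z))
G(f(T)) - k = (-211 + 43*(41/3))/(-5 + 41/3) - 1*(-188181) = (-211 + 1763/3)/(26/3) + 188181 = (3/26)*(1130/3) + 188181 = 565/13 + 188181 = 2446918/13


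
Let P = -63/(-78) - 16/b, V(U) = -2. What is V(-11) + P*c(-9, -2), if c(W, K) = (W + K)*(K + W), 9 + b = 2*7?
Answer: -37891/130 ≈ -291.47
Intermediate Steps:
b = 5 (b = -9 + 2*7 = -9 + 14 = 5)
c(W, K) = (K + W)**2 (c(W, K) = (K + W)*(K + W) = (K + W)**2)
P = -311/130 (P = -63/(-78) - 16/5 = -63*(-1/78) - 16*1/5 = 21/26 - 16/5 = -311/130 ≈ -2.3923)
V(-11) + P*c(-9, -2) = -2 - 311*(-2 - 9)**2/130 = -2 - 311/130*(-11)**2 = -2 - 311/130*121 = -2 - 37631/130 = -37891/130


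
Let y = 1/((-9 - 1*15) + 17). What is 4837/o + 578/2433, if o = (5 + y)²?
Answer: 577320797/2812548 ≈ 205.27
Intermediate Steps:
y = -⅐ (y = 1/((-9 - 15) + 17) = 1/(-24 + 17) = 1/(-7) = -⅐ ≈ -0.14286)
o = 1156/49 (o = (5 - ⅐)² = (34/7)² = 1156/49 ≈ 23.592)
4837/o + 578/2433 = 4837/(1156/49) + 578/2433 = 4837*(49/1156) + 578*(1/2433) = 237013/1156 + 578/2433 = 577320797/2812548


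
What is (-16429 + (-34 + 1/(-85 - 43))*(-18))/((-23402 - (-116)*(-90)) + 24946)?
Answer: 1012279/569344 ≈ 1.7780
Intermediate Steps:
(-16429 + (-34 + 1/(-85 - 43))*(-18))/((-23402 - (-116)*(-90)) + 24946) = (-16429 + (-34 + 1/(-128))*(-18))/((-23402 - 1*10440) + 24946) = (-16429 + (-34 - 1/128)*(-18))/((-23402 - 10440) + 24946) = (-16429 - 4353/128*(-18))/(-33842 + 24946) = (-16429 + 39177/64)/(-8896) = -1012279/64*(-1/8896) = 1012279/569344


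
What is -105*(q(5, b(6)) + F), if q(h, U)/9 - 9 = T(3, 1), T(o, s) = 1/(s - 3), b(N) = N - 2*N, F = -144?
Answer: 14175/2 ≈ 7087.5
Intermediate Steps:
b(N) = -N
T(o, s) = 1/(-3 + s)
q(h, U) = 153/2 (q(h, U) = 81 + 9/(-3 + 1) = 81 + 9/(-2) = 81 + 9*(-1/2) = 81 - 9/2 = 153/2)
-105*(q(5, b(6)) + F) = -105*(153/2 - 144) = -105*(-135/2) = 14175/2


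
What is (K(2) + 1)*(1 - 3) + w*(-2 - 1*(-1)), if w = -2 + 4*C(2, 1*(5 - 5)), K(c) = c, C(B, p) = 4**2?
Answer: -68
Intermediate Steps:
C(B, p) = 16
w = 62 (w = -2 + 4*16 = -2 + 64 = 62)
(K(2) + 1)*(1 - 3) + w*(-2 - 1*(-1)) = (2 + 1)*(1 - 3) + 62*(-2 - 1*(-1)) = 3*(-2) + 62*(-2 + 1) = -6 + 62*(-1) = -6 - 62 = -68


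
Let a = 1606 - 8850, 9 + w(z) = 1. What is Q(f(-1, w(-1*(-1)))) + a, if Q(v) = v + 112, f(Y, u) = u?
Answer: -7140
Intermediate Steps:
w(z) = -8 (w(z) = -9 + 1 = -8)
Q(v) = 112 + v
a = -7244
Q(f(-1, w(-1*(-1)))) + a = (112 - 8) - 7244 = 104 - 7244 = -7140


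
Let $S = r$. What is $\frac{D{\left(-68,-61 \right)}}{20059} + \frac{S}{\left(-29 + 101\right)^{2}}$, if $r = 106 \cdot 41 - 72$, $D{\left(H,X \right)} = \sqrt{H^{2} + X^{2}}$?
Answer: $\frac{2137}{2592} + \frac{\sqrt{8345}}{20059} \approx 0.82901$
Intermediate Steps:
$r = 4274$ ($r = 4346 - 72 = 4274$)
$S = 4274$
$\frac{D{\left(-68,-61 \right)}}{20059} + \frac{S}{\left(-29 + 101\right)^{2}} = \frac{\sqrt{\left(-68\right)^{2} + \left(-61\right)^{2}}}{20059} + \frac{4274}{\left(-29 + 101\right)^{2}} = \sqrt{4624 + 3721} \cdot \frac{1}{20059} + \frac{4274}{72^{2}} = \sqrt{8345} \cdot \frac{1}{20059} + \frac{4274}{5184} = \frac{\sqrt{8345}}{20059} + 4274 \cdot \frac{1}{5184} = \frac{\sqrt{8345}}{20059} + \frac{2137}{2592} = \frac{2137}{2592} + \frac{\sqrt{8345}}{20059}$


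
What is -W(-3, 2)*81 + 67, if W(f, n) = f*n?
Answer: 553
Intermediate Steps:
-W(-3, 2)*81 + 67 = -(-3)*2*81 + 67 = -1*(-6)*81 + 67 = 6*81 + 67 = 486 + 67 = 553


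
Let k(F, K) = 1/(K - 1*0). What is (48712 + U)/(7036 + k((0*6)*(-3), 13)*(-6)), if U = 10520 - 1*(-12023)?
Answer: 926315/91462 ≈ 10.128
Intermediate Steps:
k(F, K) = 1/K (k(F, K) = 1/(K + 0) = 1/K)
U = 22543 (U = 10520 + 12023 = 22543)
(48712 + U)/(7036 + k((0*6)*(-3), 13)*(-6)) = (48712 + 22543)/(7036 - 6/13) = 71255/(7036 + (1/13)*(-6)) = 71255/(7036 - 6/13) = 71255/(91462/13) = 71255*(13/91462) = 926315/91462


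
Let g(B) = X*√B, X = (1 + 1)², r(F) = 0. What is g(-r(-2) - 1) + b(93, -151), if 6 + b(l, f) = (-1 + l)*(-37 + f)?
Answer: -17302 + 4*I ≈ -17302.0 + 4.0*I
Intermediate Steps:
b(l, f) = -6 + (-1 + l)*(-37 + f)
X = 4 (X = 2² = 4)
g(B) = 4*√B
g(-r(-2) - 1) + b(93, -151) = 4*√(-1*0 - 1) + (31 - 1*(-151) - 37*93 - 151*93) = 4*√(0 - 1) + (31 + 151 - 3441 - 14043) = 4*√(-1) - 17302 = 4*I - 17302 = -17302 + 4*I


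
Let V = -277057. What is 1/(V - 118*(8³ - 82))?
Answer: -1/327797 ≈ -3.0507e-6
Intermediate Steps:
1/(V - 118*(8³ - 82)) = 1/(-277057 - 118*(8³ - 82)) = 1/(-277057 - 118*(512 - 82)) = 1/(-277057 - 118*430) = 1/(-277057 - 50740) = 1/(-327797) = -1/327797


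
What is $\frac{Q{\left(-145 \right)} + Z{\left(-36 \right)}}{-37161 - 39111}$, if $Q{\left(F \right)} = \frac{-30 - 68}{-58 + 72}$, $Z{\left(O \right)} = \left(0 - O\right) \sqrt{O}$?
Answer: $\frac{1}{10896} - \frac{9 i}{3178} \approx 9.1777 \cdot 10^{-5} - 0.002832 i$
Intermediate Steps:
$Z{\left(O \right)} = - O^{\frac{3}{2}}$ ($Z{\left(O \right)} = - O \sqrt{O} = - O^{\frac{3}{2}}$)
$Q{\left(F \right)} = -7$ ($Q{\left(F \right)} = - \frac{98}{14} = \left(-98\right) \frac{1}{14} = -7$)
$\frac{Q{\left(-145 \right)} + Z{\left(-36 \right)}}{-37161 - 39111} = \frac{-7 - \left(-36\right)^{\frac{3}{2}}}{-37161 - 39111} = \frac{-7 - - 216 i}{-76272} = \left(-7 + 216 i\right) \left(- \frac{1}{76272}\right) = \frac{1}{10896} - \frac{9 i}{3178}$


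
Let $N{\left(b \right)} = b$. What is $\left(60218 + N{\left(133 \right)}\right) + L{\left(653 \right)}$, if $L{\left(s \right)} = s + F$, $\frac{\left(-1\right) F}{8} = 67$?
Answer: $60468$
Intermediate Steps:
$F = -536$ ($F = \left(-8\right) 67 = -536$)
$L{\left(s \right)} = -536 + s$ ($L{\left(s \right)} = s - 536 = -536 + s$)
$\left(60218 + N{\left(133 \right)}\right) + L{\left(653 \right)} = \left(60218 + 133\right) + \left(-536 + 653\right) = 60351 + 117 = 60468$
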